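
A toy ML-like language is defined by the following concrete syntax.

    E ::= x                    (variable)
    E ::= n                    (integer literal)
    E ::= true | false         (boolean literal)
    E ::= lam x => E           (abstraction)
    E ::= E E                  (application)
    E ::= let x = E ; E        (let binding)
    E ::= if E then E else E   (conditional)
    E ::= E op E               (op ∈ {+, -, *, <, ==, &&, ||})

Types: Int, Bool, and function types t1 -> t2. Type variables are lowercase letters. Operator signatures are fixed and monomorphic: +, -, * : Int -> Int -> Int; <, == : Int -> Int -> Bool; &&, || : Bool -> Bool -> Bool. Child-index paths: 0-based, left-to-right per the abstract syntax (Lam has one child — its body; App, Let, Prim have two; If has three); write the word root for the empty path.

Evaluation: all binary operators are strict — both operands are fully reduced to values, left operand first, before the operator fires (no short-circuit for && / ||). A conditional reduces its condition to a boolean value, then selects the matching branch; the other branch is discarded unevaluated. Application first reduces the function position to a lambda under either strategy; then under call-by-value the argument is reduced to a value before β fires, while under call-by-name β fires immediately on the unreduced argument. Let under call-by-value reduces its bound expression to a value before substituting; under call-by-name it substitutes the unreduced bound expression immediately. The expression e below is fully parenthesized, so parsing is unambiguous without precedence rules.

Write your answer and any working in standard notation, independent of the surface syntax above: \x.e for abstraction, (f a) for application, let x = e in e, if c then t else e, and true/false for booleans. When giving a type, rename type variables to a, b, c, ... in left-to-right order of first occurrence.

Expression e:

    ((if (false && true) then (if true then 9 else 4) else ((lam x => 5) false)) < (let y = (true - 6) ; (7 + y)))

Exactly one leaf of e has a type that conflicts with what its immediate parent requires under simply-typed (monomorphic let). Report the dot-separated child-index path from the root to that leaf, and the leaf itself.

Answer: 1.0.0 : true

Trace:
  unify Bool ~ Bool
  unify Bool ~ Bool
  unify Bool ~ Bool
  unify Bool ~ Bool
  unify Int ~ Int
\x._ : a -> Int
  unify a -> Int ~ Bool -> b
  unify a ~ Bool
  unify Int ~ b
_ _ : Int
  unify Int ~ Int
  unify Int ~ Int
  unify Bool ~ Int
  FAIL: mismatch Bool ~ Int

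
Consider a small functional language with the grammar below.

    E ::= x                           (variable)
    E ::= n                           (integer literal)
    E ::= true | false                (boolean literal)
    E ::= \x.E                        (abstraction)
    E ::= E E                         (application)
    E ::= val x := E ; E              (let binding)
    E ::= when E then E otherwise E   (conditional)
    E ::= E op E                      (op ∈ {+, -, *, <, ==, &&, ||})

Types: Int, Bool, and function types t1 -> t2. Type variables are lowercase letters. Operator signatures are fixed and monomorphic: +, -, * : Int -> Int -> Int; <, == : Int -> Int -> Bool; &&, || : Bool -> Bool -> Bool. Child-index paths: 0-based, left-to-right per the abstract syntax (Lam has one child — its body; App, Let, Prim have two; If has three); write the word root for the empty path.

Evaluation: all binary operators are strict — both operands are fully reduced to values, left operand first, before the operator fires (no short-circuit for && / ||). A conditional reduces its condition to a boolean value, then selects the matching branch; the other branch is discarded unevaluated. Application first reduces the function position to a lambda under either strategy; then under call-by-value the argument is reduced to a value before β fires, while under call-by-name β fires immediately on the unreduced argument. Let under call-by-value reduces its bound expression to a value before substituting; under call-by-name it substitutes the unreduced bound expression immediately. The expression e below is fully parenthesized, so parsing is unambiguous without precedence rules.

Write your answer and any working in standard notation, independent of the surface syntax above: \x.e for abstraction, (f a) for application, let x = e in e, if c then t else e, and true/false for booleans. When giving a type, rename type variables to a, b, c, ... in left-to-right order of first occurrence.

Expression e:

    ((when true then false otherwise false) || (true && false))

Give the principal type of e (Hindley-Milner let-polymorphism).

Working:
  unify Bool ~ Bool
  unify Bool ~ Bool
  unify Bool ~ Bool
  unify Bool ~ Bool
  unify Bool ~ Bool
  unify Bool ~ Bool

Answer: Bool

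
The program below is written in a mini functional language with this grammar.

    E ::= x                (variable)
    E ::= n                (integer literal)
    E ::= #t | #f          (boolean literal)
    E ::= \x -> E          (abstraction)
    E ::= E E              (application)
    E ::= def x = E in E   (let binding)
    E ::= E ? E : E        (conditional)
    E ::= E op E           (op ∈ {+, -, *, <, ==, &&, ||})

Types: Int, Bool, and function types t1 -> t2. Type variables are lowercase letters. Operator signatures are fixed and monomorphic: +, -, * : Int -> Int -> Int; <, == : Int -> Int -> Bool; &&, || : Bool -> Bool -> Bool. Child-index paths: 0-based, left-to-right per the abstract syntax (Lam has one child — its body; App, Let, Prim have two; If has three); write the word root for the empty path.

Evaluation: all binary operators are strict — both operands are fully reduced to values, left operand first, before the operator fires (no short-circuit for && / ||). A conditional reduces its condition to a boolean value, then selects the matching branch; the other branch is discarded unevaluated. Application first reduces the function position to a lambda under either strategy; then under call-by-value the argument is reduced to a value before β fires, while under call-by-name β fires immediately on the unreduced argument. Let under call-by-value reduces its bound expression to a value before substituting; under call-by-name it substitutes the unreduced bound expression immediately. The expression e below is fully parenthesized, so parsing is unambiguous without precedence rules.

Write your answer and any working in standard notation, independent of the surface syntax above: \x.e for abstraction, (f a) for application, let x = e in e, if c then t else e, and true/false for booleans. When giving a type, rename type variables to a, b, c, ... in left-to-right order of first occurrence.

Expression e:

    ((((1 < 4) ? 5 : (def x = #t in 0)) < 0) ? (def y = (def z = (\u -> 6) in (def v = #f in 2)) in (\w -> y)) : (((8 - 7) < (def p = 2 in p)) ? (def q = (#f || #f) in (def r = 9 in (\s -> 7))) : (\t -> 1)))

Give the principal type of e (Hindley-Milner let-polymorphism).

Trace:
  unify Int ~ Int
  unify Int ~ Int
  unify Bool ~ Bool
let x : Bool
  unify Int ~ Int
  unify Int ~ Int
  unify Int ~ Int
  unify Bool ~ Bool
\u._ : a -> Int
let z : forall. a -> Int
let v : Bool
let y : Int
y : Int
\w._ : b -> Int
  unify Int ~ Int
  unify Int ~ Int
  unify Int ~ Int
let p : Int
p : Int
  unify Int ~ Int
  unify Bool ~ Bool
  unify Bool ~ Bool
  unify Bool ~ Bool
let q : Bool
let r : Int
\s._ : c -> Int
\t._ : d -> Int
  unify c -> Int ~ d -> Int
  unify c ~ d
  unify Int ~ Int
  unify b -> Int ~ d -> Int
  unify b ~ d
  unify Int ~ Int

Answer: a -> Int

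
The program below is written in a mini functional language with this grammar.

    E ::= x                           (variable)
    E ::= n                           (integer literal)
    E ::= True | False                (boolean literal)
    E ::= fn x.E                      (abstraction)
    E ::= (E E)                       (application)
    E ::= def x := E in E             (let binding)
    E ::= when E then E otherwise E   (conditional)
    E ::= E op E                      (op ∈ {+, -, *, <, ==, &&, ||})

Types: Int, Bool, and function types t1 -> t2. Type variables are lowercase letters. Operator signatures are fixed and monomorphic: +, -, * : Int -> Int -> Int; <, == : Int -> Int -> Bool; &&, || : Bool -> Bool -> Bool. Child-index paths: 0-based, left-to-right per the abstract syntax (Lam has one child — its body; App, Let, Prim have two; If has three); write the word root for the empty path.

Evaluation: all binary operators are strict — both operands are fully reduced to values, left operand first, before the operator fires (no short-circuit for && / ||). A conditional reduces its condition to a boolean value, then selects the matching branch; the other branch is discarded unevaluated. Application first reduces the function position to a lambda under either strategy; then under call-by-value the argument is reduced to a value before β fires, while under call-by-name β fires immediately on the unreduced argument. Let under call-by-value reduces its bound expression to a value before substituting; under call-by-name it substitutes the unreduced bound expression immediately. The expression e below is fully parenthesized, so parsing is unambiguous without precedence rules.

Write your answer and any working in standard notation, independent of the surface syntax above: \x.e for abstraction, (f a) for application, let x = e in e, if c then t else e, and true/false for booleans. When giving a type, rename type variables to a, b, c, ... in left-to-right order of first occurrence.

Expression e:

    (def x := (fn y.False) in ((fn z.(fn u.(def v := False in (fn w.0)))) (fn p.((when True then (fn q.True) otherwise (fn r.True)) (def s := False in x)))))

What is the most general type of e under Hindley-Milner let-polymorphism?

Derivation:
\y._ : a -> Bool
let x : forall. a -> Bool
let v : Bool
\w._ : d -> Int
\u._ : c -> d -> Int
\z._ : b -> c -> d -> Int
  unify Bool ~ Bool
\q._ : f -> Bool
\r._ : g -> Bool
  unify f -> Bool ~ g -> Bool
  unify f ~ g
  unify Bool ~ Bool
let s : Bool
x : h -> Bool
  unify g -> Bool ~ (h -> Bool) -> i
  unify g ~ h -> Bool
  unify Bool ~ i
_ _ : Bool
\p._ : e -> Bool
  unify b -> c -> d -> Int ~ (e -> Bool) -> j
  unify b ~ e -> Bool
  unify c -> d -> Int ~ j
_ _ : c -> d -> Int

Answer: a -> b -> Int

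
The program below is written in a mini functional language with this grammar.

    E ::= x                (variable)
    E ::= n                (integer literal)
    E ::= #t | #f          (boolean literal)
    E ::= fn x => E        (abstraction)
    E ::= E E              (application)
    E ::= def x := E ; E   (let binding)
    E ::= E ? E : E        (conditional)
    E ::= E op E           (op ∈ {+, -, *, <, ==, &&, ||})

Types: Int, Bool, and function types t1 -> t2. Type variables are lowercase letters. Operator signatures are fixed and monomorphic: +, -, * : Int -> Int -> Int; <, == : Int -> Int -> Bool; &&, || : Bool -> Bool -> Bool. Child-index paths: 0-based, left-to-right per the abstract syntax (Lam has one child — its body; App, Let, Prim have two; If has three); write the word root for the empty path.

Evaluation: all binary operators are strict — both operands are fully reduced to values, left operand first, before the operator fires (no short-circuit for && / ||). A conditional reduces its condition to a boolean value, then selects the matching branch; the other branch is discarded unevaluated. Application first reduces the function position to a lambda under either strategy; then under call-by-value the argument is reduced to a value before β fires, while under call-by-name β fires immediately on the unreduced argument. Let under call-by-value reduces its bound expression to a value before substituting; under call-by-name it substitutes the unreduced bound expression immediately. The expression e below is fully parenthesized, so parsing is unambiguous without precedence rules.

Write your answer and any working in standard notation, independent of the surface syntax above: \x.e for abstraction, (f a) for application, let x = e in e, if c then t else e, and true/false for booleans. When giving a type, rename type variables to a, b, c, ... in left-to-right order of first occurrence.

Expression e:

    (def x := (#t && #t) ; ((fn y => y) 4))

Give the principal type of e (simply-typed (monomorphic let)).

Trace:
  unify Bool ~ Bool
  unify Bool ~ Bool
let x : Bool
y : a
\y._ : a -> a
  unify a -> a ~ Int -> b
  unify a ~ Int
  unify Int ~ b
_ _ : Int

Answer: Int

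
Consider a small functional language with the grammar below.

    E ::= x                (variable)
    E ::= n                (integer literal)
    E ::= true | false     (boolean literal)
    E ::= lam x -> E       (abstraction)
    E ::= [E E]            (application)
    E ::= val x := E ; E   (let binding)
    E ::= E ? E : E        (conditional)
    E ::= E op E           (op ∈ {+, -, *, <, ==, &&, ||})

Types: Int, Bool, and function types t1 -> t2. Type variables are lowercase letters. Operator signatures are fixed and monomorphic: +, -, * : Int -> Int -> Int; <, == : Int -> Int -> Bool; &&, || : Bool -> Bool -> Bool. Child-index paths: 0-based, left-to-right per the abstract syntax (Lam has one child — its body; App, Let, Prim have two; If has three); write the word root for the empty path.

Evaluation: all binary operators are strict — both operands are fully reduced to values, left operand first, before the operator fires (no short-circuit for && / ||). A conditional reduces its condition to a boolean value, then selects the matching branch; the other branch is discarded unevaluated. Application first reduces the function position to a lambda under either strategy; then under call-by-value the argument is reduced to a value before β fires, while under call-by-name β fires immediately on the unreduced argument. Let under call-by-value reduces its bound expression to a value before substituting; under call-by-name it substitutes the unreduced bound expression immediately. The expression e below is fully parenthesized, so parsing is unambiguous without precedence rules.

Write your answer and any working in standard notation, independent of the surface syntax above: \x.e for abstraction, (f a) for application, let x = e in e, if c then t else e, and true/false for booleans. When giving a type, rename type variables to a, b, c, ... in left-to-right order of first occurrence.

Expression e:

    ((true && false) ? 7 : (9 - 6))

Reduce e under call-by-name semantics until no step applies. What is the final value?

Trace:
step 0: (if (true && false) then 7 else (9 - 6))
step 1: [delta@0] (if false then 7 else (9 - 6))
step 2: [if@root] (9 - 6)
step 3: [delta@root] 3

Answer: 3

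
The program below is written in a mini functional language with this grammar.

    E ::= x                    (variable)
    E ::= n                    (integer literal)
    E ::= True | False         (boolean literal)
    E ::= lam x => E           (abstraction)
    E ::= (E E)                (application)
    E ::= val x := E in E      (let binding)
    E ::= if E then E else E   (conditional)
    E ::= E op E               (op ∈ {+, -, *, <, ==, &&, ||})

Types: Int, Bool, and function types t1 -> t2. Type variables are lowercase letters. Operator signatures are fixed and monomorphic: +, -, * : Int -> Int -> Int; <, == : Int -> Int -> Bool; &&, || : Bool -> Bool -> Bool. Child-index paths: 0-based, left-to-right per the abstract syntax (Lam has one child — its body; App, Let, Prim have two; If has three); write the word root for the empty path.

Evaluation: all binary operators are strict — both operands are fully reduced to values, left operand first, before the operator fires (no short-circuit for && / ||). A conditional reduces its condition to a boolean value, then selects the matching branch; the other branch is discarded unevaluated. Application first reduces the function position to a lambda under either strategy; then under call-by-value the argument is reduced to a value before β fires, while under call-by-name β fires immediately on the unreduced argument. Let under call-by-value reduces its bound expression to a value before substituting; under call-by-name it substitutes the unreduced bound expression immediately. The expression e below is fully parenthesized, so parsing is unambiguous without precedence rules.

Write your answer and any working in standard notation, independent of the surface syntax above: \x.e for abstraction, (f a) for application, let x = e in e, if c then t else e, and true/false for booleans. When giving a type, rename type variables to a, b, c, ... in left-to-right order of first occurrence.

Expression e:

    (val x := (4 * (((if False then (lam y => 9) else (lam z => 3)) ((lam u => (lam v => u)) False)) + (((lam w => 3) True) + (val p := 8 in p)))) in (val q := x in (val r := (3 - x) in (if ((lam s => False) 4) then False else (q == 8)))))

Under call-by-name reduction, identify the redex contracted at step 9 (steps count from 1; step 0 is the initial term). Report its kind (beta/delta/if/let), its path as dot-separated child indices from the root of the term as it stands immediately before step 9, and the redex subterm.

Answer: let at 0.1.1.1 : (let p = 8 in p)

Derivation:
step 0: (let x = (4 * (((if false then (\y.9) else (\z.3)) ((\u.(\v.u)) false)) + (((\w.3) true) + (let p = 8 in p)))) in (let q = x in (let r = (3 - x) in (if ((\s.false) 4) then false else (q == 8)))))
step 1: [let@root] (let q = (4 * (((if false then (\y.9) else (\z.3)) ((\u.(\v.u)) false)) + (((\w.3) true) + (let p = 8 in p)))) in (let r = (3 - (4 * (((if false then (\y.9) else (\z.3)) ((\u.(\v.u)) false)) + (((\w.3) true) + (let p = 8 in p))))) in (if ((\s.false) 4) then false else (q == 8))))
step 2: [let@root] (let r = (3 - (4 * (((if false then (\y.9) else (\z.3)) ((\u.(\v.u)) false)) + (((\w.3) true) + (let p = 8 in p))))) in (if ((\s.false) 4) then false else ((4 * (((if false then (\y.9) else (\z.3)) ((\u.(\v.u)) false)) + (((\w.3) true) + (let p = 8 in p)))) == 8)))
step 3: [let@root] (if ((\s.false) 4) then false else ((4 * (((if false then (\y.9) else (\z.3)) ((\u.(\v.u)) false)) + (((\w.3) true) + (let p = 8 in p)))) == 8))
step 4: [beta@0] (if false then false else ((4 * (((if false then (\y.9) else (\z.3)) ((\u.(\v.u)) false)) + (((\w.3) true) + (let p = 8 in p)))) == 8))
step 5: [if@root] ((4 * (((if false then (\y.9) else (\z.3)) ((\u.(\v.u)) false)) + (((\w.3) true) + (let p = 8 in p)))) == 8)
step 6: [if@0.1.0.0] ((4 * (((\z.3) ((\u.(\v.u)) false)) + (((\w.3) true) + (let p = 8 in p)))) == 8)
step 7: [beta@0.1.0] ((4 * (3 + (((\w.3) true) + (let p = 8 in p)))) == 8)
step 8: [beta@0.1.1.0] ((4 * (3 + (3 + (let p = 8 in p)))) == 8)
step 9: [let@0.1.1.1] ((4 * (3 + (3 + 8))) == 8)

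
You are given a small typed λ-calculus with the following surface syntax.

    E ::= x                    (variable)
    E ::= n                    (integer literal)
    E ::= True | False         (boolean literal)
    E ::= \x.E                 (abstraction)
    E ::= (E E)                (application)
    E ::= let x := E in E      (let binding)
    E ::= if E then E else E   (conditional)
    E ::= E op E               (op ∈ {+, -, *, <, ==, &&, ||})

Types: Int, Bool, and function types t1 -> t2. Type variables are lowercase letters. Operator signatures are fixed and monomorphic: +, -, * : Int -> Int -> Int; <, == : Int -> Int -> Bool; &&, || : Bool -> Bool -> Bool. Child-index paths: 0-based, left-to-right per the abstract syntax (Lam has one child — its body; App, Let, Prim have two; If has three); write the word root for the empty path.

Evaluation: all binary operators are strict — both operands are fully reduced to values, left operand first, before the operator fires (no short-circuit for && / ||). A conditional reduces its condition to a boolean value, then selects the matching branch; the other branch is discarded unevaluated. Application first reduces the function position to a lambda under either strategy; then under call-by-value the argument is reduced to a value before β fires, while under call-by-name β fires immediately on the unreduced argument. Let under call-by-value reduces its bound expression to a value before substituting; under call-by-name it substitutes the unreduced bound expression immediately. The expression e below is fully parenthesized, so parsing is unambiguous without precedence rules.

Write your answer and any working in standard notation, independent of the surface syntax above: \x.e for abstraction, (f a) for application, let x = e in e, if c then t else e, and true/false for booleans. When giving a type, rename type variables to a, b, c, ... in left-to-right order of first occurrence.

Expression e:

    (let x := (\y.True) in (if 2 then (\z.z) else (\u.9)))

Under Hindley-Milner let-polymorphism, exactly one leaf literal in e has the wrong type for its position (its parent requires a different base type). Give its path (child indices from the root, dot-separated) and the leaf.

Trace:
\y._ : a -> Bool
let x : forall. a -> Bool
  unify Int ~ Bool
  FAIL: mismatch Int ~ Bool

Answer: 1.0 : 2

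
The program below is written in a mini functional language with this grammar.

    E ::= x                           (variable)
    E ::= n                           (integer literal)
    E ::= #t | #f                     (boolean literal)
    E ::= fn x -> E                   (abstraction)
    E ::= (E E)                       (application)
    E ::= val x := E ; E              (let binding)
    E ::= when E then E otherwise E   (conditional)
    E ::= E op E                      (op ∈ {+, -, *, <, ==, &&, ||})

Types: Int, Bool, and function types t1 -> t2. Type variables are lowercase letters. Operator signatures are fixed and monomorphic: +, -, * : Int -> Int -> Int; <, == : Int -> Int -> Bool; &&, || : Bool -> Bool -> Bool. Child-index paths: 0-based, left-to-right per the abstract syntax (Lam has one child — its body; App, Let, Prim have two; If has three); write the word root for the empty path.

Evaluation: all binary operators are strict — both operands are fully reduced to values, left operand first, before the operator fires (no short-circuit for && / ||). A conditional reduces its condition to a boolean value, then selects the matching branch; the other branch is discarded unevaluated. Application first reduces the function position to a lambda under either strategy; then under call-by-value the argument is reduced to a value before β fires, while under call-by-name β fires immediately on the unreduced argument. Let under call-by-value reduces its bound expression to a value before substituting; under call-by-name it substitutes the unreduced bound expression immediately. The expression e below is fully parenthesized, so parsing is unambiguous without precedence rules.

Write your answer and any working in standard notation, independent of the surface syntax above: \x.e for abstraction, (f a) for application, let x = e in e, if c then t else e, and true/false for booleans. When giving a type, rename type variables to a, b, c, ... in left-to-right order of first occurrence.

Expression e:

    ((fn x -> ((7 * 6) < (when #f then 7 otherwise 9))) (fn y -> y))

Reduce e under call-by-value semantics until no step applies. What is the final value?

Derivation:
step 0: ((\x.((7 * 6) < (if false then 7 else 9))) (\y.y))
step 1: [beta@root] ((7 * 6) < (if false then 7 else 9))
step 2: [delta@0] (42 < (if false then 7 else 9))
step 3: [if@1] (42 < 9)
step 4: [delta@root] false

Answer: false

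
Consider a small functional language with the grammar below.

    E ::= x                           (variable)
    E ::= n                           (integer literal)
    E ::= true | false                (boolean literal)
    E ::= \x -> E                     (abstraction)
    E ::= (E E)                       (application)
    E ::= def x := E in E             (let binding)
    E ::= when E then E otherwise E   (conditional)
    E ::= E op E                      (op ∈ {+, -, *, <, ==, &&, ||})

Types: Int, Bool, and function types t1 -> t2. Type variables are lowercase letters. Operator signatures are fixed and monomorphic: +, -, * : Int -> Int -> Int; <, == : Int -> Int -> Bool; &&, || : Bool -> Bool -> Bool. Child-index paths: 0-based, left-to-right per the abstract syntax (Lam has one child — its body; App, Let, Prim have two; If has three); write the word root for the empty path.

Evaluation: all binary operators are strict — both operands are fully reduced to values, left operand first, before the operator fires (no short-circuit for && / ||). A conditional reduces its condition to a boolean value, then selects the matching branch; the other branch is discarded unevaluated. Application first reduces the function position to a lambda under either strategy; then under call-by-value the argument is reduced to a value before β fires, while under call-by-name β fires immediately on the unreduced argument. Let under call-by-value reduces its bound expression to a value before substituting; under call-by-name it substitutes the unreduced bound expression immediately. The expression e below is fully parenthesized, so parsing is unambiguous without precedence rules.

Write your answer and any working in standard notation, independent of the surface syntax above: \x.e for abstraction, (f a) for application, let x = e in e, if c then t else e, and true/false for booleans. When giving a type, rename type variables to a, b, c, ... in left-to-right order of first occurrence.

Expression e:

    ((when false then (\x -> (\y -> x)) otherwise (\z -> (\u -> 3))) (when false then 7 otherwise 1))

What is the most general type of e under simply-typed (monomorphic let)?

Answer: a -> Int

Derivation:
  unify Bool ~ Bool
x : a
\y._ : b -> a
\x._ : a -> b -> a
\u._ : d -> Int
\z._ : c -> d -> Int
  unify a -> b -> a ~ c -> d -> Int
  unify a ~ c
  unify b -> c ~ d -> Int
  unify b ~ d
  unify c ~ Int
  unify Bool ~ Bool
  unify Int ~ Int
  unify Int -> d -> Int ~ Int -> e
  unify Int ~ Int
  unify d -> Int ~ e
_ _ : d -> Int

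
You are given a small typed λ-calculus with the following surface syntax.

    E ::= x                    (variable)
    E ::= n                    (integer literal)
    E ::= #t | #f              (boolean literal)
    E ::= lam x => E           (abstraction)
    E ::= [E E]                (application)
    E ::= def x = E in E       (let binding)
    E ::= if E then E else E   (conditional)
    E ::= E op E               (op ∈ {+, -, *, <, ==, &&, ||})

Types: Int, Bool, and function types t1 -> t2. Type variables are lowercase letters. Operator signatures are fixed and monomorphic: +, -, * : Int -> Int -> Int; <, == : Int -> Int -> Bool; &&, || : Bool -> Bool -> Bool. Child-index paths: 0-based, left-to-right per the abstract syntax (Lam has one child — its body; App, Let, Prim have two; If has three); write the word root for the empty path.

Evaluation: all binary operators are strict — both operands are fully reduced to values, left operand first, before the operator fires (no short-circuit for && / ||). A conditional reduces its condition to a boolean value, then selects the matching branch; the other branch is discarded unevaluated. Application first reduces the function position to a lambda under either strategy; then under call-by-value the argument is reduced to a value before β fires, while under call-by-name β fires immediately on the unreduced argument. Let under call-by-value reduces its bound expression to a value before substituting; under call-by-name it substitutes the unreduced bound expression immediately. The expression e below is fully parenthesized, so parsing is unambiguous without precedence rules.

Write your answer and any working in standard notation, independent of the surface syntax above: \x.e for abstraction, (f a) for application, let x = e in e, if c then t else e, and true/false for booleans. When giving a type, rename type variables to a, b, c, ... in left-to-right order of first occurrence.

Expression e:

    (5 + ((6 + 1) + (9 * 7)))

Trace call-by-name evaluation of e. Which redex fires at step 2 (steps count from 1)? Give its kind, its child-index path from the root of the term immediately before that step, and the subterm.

Answer: delta at 1.1 : (9 * 7)

Working:
step 0: (5 + ((6 + 1) + (9 * 7)))
step 1: [delta@1.0] (5 + (7 + (9 * 7)))
step 2: [delta@1.1] (5 + (7 + 63))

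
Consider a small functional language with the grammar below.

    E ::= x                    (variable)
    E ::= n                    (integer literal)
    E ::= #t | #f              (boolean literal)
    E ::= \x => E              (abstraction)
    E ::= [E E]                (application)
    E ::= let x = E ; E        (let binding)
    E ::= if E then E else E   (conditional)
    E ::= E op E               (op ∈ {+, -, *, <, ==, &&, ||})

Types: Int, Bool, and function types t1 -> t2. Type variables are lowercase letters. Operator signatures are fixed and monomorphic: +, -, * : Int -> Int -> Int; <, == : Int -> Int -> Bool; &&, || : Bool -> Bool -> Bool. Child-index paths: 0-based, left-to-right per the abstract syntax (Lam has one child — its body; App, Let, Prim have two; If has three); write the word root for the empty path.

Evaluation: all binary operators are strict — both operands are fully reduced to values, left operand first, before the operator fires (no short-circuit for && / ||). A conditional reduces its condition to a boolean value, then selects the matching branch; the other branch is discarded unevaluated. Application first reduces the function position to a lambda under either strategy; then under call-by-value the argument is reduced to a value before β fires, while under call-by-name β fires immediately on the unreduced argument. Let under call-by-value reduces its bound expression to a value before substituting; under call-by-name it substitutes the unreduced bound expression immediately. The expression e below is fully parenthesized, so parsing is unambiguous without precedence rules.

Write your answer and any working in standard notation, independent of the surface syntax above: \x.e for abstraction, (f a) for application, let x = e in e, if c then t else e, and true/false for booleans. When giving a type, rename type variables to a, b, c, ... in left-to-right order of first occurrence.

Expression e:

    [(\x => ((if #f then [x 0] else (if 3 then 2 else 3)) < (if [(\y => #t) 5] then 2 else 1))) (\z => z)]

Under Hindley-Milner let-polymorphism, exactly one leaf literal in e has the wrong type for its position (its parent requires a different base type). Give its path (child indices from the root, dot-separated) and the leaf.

Trace:
  unify Bool ~ Bool
x : a
  unify a ~ Int -> b
_ _ : b
  unify Int ~ Bool
  FAIL: mismatch Int ~ Bool

Answer: 0.0.0.2.0 : 3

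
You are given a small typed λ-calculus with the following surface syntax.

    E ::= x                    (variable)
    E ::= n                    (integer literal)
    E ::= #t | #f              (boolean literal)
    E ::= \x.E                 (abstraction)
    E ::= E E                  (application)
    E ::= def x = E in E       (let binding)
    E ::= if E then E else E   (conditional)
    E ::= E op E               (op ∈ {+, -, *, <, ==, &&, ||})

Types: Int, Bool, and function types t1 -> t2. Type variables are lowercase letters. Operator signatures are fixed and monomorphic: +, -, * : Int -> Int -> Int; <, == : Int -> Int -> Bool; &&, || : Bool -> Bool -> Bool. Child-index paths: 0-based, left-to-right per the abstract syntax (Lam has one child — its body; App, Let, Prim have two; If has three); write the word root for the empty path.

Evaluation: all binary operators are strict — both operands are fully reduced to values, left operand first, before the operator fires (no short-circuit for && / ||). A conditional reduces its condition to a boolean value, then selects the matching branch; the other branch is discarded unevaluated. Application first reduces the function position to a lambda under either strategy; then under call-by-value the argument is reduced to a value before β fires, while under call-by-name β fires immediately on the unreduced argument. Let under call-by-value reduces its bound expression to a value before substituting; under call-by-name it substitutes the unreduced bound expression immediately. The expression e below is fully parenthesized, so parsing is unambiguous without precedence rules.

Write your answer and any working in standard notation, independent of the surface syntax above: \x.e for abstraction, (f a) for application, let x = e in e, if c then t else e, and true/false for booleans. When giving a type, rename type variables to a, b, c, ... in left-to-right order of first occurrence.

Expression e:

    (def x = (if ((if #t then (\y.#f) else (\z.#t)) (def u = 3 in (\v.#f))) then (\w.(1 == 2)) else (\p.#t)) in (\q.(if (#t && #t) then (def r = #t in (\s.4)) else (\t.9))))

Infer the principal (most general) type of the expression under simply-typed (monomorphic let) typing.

Working:
  unify Bool ~ Bool
\y._ : a -> Bool
\z._ : b -> Bool
  unify a -> Bool ~ b -> Bool
  unify a ~ b
  unify Bool ~ Bool
let u : Int
\v._ : c -> Bool
  unify b -> Bool ~ (c -> Bool) -> d
  unify b ~ c -> Bool
  unify Bool ~ d
_ _ : Bool
  unify Bool ~ Bool
  unify Int ~ Int
  unify Int ~ Int
\w._ : e -> Bool
\p._ : f -> Bool
  unify e -> Bool ~ f -> Bool
  unify e ~ f
  unify Bool ~ Bool
let x : f -> Bool
  unify Bool ~ Bool
  unify Bool ~ Bool
  unify Bool ~ Bool
let r : Bool
\s._ : h -> Int
\t._ : i -> Int
  unify h -> Int ~ i -> Int
  unify h ~ i
  unify Int ~ Int
\q._ : g -> i -> Int

Answer: a -> b -> Int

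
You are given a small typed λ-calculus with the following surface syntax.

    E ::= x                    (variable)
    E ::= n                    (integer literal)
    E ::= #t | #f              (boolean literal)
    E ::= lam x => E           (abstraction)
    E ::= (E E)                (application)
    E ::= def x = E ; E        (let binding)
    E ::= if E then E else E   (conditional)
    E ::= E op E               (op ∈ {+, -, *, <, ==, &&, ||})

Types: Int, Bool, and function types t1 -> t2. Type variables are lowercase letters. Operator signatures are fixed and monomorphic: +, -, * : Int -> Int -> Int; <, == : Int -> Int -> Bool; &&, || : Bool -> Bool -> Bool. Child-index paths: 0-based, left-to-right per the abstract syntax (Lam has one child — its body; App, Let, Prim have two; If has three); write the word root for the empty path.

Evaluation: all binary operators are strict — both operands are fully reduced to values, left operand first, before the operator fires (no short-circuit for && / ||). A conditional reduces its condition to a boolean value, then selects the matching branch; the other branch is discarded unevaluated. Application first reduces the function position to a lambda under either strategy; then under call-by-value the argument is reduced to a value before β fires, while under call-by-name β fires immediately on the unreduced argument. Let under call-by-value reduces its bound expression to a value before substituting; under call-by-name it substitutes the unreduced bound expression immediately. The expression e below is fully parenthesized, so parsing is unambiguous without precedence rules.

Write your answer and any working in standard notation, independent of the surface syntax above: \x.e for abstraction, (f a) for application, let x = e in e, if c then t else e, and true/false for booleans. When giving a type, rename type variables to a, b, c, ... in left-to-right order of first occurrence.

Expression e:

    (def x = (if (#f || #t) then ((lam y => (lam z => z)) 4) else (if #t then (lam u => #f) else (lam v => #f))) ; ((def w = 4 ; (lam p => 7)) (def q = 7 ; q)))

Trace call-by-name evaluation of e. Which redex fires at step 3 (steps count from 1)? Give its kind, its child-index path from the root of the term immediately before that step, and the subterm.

Answer: beta at root : ((\p.7) (let q = 7 in q))

Derivation:
step 0: (let x = (if (false || true) then ((\y.(\z.z)) 4) else (if true then (\u.false) else (\v.false))) in ((let w = 4 in (\p.7)) (let q = 7 in q)))
step 1: [let@root] ((let w = 4 in (\p.7)) (let q = 7 in q))
step 2: [let@0] ((\p.7) (let q = 7 in q))
step 3: [beta@root] 7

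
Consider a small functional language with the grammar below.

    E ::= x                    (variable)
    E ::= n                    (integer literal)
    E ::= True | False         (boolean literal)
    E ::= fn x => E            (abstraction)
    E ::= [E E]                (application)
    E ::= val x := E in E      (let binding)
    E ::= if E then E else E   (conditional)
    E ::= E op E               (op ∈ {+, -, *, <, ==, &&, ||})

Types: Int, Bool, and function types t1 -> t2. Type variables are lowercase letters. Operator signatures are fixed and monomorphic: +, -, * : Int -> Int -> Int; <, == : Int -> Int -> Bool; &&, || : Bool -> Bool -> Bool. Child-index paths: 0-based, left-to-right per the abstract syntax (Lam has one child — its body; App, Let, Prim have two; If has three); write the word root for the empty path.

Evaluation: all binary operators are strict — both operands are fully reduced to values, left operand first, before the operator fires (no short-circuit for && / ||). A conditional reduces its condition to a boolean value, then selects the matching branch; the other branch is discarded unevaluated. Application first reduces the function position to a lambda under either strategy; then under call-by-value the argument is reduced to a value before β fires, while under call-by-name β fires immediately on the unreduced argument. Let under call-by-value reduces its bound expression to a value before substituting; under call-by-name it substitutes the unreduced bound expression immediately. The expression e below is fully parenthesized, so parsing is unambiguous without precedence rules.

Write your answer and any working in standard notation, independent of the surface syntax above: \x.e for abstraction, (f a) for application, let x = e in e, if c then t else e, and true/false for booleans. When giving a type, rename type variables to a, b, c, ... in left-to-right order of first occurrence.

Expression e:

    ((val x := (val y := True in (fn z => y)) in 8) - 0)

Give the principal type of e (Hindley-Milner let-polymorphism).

Answer: Int

Working:
let y : Bool
y : Bool
\z._ : a -> Bool
let x : forall. a -> Bool
  unify Int ~ Int
  unify Int ~ Int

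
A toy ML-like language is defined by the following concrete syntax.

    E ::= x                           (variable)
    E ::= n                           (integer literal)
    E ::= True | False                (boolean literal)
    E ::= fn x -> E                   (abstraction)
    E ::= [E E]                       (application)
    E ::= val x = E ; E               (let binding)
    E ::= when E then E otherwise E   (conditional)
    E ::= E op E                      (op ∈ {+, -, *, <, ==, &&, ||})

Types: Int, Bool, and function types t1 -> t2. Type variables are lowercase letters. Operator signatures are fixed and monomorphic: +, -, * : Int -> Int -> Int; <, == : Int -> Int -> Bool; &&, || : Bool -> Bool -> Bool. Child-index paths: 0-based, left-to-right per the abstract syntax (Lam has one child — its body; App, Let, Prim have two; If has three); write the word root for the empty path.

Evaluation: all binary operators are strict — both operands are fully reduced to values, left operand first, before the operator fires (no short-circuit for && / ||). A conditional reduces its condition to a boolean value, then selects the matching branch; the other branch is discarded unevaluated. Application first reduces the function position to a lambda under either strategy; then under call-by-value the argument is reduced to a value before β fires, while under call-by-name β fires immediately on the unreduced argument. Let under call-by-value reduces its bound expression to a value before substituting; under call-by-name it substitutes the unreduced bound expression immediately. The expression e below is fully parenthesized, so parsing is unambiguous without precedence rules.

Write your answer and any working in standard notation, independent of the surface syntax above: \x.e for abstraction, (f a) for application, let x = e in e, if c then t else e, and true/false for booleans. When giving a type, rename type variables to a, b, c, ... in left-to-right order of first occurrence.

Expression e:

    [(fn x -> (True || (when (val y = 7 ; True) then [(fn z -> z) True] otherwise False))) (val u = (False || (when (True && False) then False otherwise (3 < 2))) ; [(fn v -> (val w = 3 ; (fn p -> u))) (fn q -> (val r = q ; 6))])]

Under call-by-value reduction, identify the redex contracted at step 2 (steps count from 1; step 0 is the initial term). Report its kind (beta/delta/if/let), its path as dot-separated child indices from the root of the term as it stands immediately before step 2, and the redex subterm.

Derivation:
step 0: ((\x.(true || (if (let y = 7 in true) then ((\z.z) true) else false))) (let u = (false || (if (true && false) then false else (3 < 2))) in ((\v.(let w = 3 in (\p.u))) (\q.(let r = q in 6)))))
step 1: [delta@1.0.1.0] ((\x.(true || (if (let y = 7 in true) then ((\z.z) true) else false))) (let u = (false || (if false then false else (3 < 2))) in ((\v.(let w = 3 in (\p.u))) (\q.(let r = q in 6)))))
step 2: [if@1.0.1] ((\x.(true || (if (let y = 7 in true) then ((\z.z) true) else false))) (let u = (false || (3 < 2)) in ((\v.(let w = 3 in (\p.u))) (\q.(let r = q in 6)))))

Answer: if at 1.0.1 : (if false then false else (3 < 2))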